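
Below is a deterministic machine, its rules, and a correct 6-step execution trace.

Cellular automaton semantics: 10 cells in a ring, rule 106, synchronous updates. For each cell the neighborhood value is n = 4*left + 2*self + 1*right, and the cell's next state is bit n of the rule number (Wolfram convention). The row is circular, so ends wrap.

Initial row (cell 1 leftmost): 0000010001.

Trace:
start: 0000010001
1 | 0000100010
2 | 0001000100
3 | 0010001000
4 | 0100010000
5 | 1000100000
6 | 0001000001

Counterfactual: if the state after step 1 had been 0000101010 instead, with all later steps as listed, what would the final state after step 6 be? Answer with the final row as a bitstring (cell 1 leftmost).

state after step 1 := 0000101010
2 | 0001010100
3 | 0010101000
4 | 0101010000
5 | 1010100000
6 | 0101000001

0101000001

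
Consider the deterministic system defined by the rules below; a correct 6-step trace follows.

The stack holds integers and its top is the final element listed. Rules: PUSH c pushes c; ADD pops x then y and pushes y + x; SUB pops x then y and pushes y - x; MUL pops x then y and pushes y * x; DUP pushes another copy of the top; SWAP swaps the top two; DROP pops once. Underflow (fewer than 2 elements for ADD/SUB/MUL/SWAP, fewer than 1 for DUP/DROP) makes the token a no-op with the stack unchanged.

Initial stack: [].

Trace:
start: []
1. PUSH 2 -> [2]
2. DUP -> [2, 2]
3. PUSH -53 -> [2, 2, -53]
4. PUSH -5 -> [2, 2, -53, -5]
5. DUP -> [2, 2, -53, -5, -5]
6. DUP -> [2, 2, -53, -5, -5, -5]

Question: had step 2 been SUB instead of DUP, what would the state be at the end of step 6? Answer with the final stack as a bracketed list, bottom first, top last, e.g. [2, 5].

[2, -53, -5, -5, -5]

(re-executing from step 2 with the substitution; state before step 2: [2])
2. SUB -> [2]
3. PUSH -53 -> [2, -53]
4. PUSH -5 -> [2, -53, -5]
5. DUP -> [2, -53, -5, -5]
6. DUP -> [2, -53, -5, -5, -5]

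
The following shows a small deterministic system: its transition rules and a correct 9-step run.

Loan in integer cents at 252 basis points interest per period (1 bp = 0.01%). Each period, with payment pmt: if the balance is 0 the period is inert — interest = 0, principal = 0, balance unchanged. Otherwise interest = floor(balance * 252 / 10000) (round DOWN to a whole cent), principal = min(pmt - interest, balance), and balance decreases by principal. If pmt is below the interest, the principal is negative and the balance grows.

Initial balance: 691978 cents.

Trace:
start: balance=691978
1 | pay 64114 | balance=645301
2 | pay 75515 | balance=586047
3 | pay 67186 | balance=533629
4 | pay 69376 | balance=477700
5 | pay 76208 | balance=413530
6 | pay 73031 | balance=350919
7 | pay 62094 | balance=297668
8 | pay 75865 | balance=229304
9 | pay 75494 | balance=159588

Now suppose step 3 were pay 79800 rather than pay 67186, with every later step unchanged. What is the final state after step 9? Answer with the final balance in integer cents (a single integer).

(re-executing from step 3 with the substitution; state before step 3: balance=586047)
3 | pay 79800 | balance=521015
4 | pay 69376 | balance=464768
5 | pay 76208 | balance=400272
6 | pay 73031 | balance=337327
7 | pay 62094 | balance=283733
8 | pay 75865 | balance=215018
9 | pay 75494 | balance=144942

144942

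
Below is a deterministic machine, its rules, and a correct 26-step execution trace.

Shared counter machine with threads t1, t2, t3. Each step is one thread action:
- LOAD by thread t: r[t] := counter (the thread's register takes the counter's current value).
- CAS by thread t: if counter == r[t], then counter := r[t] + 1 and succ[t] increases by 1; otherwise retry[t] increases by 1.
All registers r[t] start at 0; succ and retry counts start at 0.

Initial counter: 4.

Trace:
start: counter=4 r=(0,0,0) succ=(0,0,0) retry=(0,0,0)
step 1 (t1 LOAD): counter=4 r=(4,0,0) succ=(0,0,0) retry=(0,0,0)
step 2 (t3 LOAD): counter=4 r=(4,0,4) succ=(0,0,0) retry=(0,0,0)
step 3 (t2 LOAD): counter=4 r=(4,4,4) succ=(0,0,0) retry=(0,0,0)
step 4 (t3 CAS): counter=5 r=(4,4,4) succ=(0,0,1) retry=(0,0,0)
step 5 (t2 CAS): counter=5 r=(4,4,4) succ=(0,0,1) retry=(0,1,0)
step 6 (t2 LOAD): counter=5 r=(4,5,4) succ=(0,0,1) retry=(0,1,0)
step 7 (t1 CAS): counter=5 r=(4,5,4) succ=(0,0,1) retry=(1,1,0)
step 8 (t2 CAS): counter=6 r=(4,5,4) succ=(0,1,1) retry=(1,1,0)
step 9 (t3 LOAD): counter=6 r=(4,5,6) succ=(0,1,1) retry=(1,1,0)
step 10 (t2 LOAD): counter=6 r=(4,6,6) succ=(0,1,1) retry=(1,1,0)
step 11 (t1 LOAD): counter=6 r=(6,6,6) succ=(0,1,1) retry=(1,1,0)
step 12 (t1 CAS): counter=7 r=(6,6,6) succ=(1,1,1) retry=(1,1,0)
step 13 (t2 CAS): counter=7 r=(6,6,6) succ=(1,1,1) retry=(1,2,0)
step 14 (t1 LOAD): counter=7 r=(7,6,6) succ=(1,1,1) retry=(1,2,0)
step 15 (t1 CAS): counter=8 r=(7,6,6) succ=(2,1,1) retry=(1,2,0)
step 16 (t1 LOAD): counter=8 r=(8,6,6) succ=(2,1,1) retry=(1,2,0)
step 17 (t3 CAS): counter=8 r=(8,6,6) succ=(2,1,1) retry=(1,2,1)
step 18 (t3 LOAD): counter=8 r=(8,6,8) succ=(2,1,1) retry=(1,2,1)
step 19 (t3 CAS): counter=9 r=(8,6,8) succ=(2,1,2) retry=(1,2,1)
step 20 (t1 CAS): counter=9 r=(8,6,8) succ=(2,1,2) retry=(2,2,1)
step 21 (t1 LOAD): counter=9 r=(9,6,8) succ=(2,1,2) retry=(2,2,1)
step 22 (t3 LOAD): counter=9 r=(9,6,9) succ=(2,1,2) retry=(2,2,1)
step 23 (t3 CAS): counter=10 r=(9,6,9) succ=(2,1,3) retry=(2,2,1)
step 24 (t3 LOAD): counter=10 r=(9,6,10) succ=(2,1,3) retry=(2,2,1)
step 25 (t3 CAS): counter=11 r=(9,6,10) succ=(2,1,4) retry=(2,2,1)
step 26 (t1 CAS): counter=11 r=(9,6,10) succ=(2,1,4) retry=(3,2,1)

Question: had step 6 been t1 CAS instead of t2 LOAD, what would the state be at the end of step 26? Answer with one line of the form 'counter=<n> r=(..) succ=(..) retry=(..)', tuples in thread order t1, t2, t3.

(re-executing from step 6 with the substitution; state before step 6: counter=5 r=(4,4,4) succ=(0,0,1) retry=(0,1,0))
step 6 (t1 CAS): counter=5 r=(4,4,4) succ=(0,0,1) retry=(1,1,0)
step 7 (t1 CAS): counter=5 r=(4,4,4) succ=(0,0,1) retry=(2,1,0)
step 8 (t2 CAS): counter=5 r=(4,4,4) succ=(0,0,1) retry=(2,2,0)
step 9 (t3 LOAD): counter=5 r=(4,4,5) succ=(0,0,1) retry=(2,2,0)
step 10 (t2 LOAD): counter=5 r=(4,5,5) succ=(0,0,1) retry=(2,2,0)
step 11 (t1 LOAD): counter=5 r=(5,5,5) succ=(0,0,1) retry=(2,2,0)
step 12 (t1 CAS): counter=6 r=(5,5,5) succ=(1,0,1) retry=(2,2,0)
step 13 (t2 CAS): counter=6 r=(5,5,5) succ=(1,0,1) retry=(2,3,0)
step 14 (t1 LOAD): counter=6 r=(6,5,5) succ=(1,0,1) retry=(2,3,0)
step 15 (t1 CAS): counter=7 r=(6,5,5) succ=(2,0,1) retry=(2,3,0)
step 16 (t1 LOAD): counter=7 r=(7,5,5) succ=(2,0,1) retry=(2,3,0)
step 17 (t3 CAS): counter=7 r=(7,5,5) succ=(2,0,1) retry=(2,3,1)
step 18 (t3 LOAD): counter=7 r=(7,5,7) succ=(2,0,1) retry=(2,3,1)
step 19 (t3 CAS): counter=8 r=(7,5,7) succ=(2,0,2) retry=(2,3,1)
step 20 (t1 CAS): counter=8 r=(7,5,7) succ=(2,0,2) retry=(3,3,1)
step 21 (t1 LOAD): counter=8 r=(8,5,7) succ=(2,0,2) retry=(3,3,1)
step 22 (t3 LOAD): counter=8 r=(8,5,8) succ=(2,0,2) retry=(3,3,1)
step 23 (t3 CAS): counter=9 r=(8,5,8) succ=(2,0,3) retry=(3,3,1)
step 24 (t3 LOAD): counter=9 r=(8,5,9) succ=(2,0,3) retry=(3,3,1)
step 25 (t3 CAS): counter=10 r=(8,5,9) succ=(2,0,4) retry=(3,3,1)
step 26 (t1 CAS): counter=10 r=(8,5,9) succ=(2,0,4) retry=(4,3,1)

counter=10 r=(8,5,9) succ=(2,0,4) retry=(4,3,1)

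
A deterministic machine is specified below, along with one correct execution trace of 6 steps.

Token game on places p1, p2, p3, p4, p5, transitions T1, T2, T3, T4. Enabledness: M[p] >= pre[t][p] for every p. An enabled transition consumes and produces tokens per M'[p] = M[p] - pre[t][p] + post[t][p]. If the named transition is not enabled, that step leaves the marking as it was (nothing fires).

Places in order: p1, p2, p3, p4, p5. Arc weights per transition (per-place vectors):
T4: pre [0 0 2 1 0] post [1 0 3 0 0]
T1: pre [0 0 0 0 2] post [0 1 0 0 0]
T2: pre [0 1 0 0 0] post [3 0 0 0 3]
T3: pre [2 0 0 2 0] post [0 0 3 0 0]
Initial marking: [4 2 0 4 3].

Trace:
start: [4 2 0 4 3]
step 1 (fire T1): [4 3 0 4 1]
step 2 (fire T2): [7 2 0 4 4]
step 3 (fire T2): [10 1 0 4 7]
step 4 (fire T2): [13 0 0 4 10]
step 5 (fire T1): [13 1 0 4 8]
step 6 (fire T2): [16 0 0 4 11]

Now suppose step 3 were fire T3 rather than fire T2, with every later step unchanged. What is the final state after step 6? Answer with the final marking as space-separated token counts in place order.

11 1 3 2 8

(re-executing from step 3 with the substitution; state before step 3: [7 2 0 4 4])
step 3 (fire T3): [5 2 3 2 4]
step 4 (fire T2): [8 1 3 2 7]
step 5 (fire T1): [8 2 3 2 5]
step 6 (fire T2): [11 1 3 2 8]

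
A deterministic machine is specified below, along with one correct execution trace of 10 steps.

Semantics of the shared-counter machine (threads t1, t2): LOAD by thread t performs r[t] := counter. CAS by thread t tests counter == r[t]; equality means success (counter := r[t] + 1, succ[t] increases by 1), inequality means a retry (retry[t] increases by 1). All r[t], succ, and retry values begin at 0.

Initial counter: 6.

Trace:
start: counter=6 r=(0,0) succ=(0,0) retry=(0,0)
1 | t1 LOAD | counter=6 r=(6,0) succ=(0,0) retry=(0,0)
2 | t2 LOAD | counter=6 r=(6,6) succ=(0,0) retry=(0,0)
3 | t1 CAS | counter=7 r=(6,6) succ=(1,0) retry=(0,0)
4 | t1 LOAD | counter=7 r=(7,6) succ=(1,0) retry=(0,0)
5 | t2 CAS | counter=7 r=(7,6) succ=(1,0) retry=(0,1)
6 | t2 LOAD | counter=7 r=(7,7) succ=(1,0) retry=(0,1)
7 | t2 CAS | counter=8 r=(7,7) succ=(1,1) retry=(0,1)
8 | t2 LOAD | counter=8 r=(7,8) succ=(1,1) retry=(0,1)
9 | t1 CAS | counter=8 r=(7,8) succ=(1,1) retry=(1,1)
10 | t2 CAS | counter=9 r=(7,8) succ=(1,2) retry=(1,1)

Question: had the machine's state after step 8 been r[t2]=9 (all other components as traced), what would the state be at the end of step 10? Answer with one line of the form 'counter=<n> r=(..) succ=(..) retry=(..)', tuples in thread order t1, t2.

counter=8 r=(7,9) succ=(1,1) retry=(1,2)

state after step 8 := counter=8 r=(7,9) succ=(1,1) retry=(0,1)
9 | t1 CAS | counter=8 r=(7,9) succ=(1,1) retry=(1,1)
10 | t2 CAS | counter=8 r=(7,9) succ=(1,1) retry=(1,2)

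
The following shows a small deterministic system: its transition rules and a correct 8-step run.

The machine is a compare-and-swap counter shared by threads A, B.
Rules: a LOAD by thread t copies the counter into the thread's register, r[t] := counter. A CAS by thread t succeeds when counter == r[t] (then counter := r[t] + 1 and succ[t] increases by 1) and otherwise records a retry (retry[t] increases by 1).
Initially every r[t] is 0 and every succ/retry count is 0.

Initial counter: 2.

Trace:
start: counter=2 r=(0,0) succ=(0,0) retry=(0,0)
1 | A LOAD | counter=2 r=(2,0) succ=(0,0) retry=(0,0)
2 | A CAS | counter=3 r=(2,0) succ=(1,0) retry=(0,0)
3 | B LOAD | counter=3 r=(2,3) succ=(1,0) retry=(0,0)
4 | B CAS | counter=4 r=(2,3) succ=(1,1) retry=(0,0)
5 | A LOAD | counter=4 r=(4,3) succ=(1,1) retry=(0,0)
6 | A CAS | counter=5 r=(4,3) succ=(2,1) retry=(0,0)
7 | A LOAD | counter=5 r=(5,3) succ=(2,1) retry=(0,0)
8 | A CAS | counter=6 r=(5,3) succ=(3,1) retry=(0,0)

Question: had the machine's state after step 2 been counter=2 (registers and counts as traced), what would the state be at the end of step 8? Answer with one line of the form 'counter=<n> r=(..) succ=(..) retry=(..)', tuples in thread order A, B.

counter=5 r=(4,2) succ=(3,1) retry=(0,0)

state after step 2 := counter=2 r=(2,0) succ=(1,0) retry=(0,0)
3 | B LOAD | counter=2 r=(2,2) succ=(1,0) retry=(0,0)
4 | B CAS | counter=3 r=(2,2) succ=(1,1) retry=(0,0)
5 | A LOAD | counter=3 r=(3,2) succ=(1,1) retry=(0,0)
6 | A CAS | counter=4 r=(3,2) succ=(2,1) retry=(0,0)
7 | A LOAD | counter=4 r=(4,2) succ=(2,1) retry=(0,0)
8 | A CAS | counter=5 r=(4,2) succ=(3,1) retry=(0,0)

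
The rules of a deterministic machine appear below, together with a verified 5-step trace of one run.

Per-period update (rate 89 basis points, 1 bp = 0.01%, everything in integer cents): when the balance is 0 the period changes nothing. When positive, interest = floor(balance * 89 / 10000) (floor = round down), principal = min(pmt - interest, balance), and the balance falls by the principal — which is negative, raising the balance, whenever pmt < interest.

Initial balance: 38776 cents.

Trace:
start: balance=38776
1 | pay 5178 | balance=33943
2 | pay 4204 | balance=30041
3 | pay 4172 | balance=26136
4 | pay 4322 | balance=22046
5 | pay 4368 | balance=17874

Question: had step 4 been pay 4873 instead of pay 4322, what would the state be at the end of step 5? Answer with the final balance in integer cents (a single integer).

17318

(re-executing from step 4 with the substitution; state before step 4: balance=26136)
4 | pay 4873 | balance=21495
5 | pay 4368 | balance=17318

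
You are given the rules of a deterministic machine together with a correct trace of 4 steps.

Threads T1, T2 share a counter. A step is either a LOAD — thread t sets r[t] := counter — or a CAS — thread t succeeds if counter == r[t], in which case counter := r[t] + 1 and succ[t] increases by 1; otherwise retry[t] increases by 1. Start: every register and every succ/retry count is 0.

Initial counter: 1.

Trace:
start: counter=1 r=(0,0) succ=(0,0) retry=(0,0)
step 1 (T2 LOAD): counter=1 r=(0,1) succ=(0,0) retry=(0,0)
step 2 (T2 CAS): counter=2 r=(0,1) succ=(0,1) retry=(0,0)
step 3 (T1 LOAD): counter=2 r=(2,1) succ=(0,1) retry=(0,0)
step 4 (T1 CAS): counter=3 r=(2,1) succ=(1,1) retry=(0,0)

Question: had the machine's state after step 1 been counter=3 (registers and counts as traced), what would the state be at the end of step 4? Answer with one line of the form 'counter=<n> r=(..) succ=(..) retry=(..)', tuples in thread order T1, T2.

counter=4 r=(3,1) succ=(1,0) retry=(0,1)

state after step 1 := counter=3 r=(0,1) succ=(0,0) retry=(0,0)
step 2 (T2 CAS): counter=3 r=(0,1) succ=(0,0) retry=(0,1)
step 3 (T1 LOAD): counter=3 r=(3,1) succ=(0,0) retry=(0,1)
step 4 (T1 CAS): counter=4 r=(3,1) succ=(1,0) retry=(0,1)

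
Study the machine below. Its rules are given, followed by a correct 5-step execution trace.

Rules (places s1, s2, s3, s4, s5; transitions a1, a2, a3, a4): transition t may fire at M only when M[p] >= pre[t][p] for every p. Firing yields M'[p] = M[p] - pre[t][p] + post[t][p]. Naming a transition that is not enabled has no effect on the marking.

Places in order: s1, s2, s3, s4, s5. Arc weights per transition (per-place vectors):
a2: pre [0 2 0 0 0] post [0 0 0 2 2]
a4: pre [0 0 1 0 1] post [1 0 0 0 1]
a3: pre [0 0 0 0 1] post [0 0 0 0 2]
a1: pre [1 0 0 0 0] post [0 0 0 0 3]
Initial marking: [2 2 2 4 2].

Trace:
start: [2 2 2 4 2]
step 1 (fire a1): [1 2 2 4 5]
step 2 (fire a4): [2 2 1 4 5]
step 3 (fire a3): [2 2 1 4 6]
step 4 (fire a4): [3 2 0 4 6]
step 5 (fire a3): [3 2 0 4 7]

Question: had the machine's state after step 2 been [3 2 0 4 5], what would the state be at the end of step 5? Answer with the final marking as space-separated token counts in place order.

3 2 0 4 7

state after step 2 := [3 2 0 4 5]
step 3 (fire a3): [3 2 0 4 6]
step 4 (fire a4): [3 2 0 4 6]
step 5 (fire a3): [3 2 0 4 7]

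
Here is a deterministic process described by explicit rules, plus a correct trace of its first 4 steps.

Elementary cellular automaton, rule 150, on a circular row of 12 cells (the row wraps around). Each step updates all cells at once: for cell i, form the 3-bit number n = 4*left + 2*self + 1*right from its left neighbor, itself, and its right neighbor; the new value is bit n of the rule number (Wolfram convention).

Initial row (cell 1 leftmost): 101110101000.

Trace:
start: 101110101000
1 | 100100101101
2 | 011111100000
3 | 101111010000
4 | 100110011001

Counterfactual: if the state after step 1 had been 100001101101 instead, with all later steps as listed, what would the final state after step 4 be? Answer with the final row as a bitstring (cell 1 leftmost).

state after step 1 := 100001101101
2 | 010010000000
3 | 111111000000
4 | 011110100001

011110100001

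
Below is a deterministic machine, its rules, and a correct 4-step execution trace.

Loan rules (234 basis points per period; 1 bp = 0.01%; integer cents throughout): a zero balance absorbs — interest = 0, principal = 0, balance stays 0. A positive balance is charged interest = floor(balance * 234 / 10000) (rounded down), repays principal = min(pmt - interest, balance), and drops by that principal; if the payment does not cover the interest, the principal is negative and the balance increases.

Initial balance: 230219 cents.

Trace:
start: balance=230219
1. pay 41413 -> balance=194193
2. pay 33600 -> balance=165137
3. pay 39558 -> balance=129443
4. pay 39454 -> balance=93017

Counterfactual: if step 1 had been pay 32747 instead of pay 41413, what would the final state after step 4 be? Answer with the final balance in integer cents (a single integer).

102305

(re-executing from step 1 with the substitution; state before step 1: balance=230219)
1. pay 32747 -> balance=202859
2. pay 33600 -> balance=174005
3. pay 39558 -> balance=138518
4. pay 39454 -> balance=102305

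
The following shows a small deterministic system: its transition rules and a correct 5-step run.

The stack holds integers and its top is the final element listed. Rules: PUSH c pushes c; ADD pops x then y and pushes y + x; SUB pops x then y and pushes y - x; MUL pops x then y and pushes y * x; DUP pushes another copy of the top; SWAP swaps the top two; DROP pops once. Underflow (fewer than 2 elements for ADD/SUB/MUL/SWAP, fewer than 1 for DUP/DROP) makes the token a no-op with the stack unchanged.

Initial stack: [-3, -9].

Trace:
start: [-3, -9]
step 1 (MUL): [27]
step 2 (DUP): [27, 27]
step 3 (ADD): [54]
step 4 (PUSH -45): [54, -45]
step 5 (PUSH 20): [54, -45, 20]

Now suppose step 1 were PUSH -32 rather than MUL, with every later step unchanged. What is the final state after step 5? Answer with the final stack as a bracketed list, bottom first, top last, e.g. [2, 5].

(re-executing from step 1 with the substitution; state before step 1: [-3, -9])
step 1 (PUSH -32): [-3, -9, -32]
step 2 (DUP): [-3, -9, -32, -32]
step 3 (ADD): [-3, -9, -64]
step 4 (PUSH -45): [-3, -9, -64, -45]
step 5 (PUSH 20): [-3, -9, -64, -45, 20]

[-3, -9, -64, -45, 20]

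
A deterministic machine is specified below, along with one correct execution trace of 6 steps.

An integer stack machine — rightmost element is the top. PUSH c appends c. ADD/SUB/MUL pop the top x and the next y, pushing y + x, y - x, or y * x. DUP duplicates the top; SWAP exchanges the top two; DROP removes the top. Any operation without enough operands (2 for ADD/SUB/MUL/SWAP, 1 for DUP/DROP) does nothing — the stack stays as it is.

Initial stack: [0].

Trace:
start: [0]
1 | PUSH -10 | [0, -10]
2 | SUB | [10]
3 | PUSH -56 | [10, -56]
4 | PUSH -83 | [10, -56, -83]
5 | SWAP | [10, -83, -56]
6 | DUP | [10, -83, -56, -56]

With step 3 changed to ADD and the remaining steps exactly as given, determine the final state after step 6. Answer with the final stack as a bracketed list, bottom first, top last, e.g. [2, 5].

(re-executing from step 3 with the substitution; state before step 3: [10])
3 | ADD | [10]
4 | PUSH -83 | [10, -83]
5 | SWAP | [-83, 10]
6 | DUP | [-83, 10, 10]

[-83, 10, 10]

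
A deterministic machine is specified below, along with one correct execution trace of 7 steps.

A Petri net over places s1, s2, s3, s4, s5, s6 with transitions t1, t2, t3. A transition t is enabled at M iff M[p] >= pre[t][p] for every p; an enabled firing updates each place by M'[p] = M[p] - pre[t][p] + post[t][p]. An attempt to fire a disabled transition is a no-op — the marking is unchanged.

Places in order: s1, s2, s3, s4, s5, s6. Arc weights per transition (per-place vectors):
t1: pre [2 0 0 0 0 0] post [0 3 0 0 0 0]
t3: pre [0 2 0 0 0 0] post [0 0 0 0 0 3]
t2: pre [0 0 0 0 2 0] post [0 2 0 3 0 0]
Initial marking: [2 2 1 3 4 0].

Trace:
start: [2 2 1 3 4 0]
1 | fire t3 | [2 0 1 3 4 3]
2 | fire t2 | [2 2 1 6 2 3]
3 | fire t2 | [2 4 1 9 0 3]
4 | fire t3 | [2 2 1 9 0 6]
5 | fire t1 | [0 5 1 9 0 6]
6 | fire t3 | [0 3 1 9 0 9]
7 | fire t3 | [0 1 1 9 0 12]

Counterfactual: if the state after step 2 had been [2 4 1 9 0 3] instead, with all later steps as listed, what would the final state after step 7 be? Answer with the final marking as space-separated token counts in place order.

state after step 2 := [2 4 1 9 0 3]
3 | fire t2 | [2 4 1 9 0 3]
4 | fire t3 | [2 2 1 9 0 6]
5 | fire t1 | [0 5 1 9 0 6]
6 | fire t3 | [0 3 1 9 0 9]
7 | fire t3 | [0 1 1 9 0 12]

0 1 1 9 0 12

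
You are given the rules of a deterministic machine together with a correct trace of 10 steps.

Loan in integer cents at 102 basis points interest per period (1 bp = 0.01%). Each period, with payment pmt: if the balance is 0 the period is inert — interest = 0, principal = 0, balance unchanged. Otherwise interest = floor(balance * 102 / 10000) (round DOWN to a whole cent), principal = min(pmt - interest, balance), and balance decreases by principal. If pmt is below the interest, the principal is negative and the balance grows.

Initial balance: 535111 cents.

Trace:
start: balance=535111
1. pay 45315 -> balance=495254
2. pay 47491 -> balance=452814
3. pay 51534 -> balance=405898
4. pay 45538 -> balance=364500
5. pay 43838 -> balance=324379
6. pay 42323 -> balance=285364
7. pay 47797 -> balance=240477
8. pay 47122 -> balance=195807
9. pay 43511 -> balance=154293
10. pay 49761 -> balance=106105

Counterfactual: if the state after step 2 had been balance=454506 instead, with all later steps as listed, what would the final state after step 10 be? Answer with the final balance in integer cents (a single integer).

107941

state after step 2 := balance=454506
3. pay 51534 -> balance=407607
4. pay 45538 -> balance=366226
5. pay 43838 -> balance=326123
6. pay 42323 -> balance=287126
7. pay 47797 -> balance=242257
8. pay 47122 -> balance=197606
9. pay 43511 -> balance=156110
10. pay 49761 -> balance=107941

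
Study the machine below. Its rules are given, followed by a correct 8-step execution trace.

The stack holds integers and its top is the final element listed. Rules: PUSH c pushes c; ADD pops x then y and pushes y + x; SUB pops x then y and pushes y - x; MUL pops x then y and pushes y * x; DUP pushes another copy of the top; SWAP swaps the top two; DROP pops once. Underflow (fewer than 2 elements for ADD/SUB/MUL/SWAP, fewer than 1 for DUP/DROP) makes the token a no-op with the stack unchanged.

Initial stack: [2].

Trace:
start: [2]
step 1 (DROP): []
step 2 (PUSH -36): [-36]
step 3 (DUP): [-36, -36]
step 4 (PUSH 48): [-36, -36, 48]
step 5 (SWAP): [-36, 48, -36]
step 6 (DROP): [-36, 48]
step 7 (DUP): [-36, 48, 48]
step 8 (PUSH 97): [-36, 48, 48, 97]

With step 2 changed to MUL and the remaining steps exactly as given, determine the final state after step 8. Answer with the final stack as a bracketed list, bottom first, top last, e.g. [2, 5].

[97]

(re-executing from step 2 with the substitution; state before step 2: [])
step 2 (MUL): []
step 3 (DUP): []
step 4 (PUSH 48): [48]
step 5 (SWAP): [48]
step 6 (DROP): []
step 7 (DUP): []
step 8 (PUSH 97): [97]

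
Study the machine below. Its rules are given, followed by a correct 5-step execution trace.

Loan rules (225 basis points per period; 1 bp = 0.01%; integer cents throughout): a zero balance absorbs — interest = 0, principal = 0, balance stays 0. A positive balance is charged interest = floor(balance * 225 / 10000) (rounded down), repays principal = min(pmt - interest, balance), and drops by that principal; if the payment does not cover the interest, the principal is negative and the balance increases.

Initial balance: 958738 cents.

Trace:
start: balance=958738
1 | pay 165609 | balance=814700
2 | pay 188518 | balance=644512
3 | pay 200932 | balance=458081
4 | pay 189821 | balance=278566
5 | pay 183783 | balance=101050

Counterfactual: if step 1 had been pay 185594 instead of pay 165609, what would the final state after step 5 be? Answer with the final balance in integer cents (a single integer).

79206

(re-executing from step 1 with the substitution; state before step 1: balance=958738)
1 | pay 185594 | balance=794715
2 | pay 188518 | balance=624078
3 | pay 200932 | balance=437187
4 | pay 189821 | balance=257202
5 | pay 183783 | balance=79206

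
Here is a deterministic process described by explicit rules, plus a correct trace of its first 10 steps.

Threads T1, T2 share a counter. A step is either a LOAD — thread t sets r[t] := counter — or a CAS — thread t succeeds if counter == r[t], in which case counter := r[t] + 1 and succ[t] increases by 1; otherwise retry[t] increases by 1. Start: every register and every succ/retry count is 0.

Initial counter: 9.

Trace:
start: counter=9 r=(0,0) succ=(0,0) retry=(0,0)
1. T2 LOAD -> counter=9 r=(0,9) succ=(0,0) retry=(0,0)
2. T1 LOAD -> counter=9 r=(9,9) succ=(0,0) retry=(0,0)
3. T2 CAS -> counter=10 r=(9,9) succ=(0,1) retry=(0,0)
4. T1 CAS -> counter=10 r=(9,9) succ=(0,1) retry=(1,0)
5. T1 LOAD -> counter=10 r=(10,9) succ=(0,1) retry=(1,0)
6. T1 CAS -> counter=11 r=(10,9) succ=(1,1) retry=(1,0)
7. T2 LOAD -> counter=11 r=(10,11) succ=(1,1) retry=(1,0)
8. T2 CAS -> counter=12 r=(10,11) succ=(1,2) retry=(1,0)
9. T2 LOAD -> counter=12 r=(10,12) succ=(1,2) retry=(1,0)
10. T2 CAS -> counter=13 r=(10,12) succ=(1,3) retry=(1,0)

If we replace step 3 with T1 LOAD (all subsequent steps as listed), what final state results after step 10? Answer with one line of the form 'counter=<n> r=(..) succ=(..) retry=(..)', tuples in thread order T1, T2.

counter=13 r=(10,12) succ=(2,2) retry=(0,0)

(re-executing from step 3 with the substitution; state before step 3: counter=9 r=(9,9) succ=(0,0) retry=(0,0))
3. T1 LOAD -> counter=9 r=(9,9) succ=(0,0) retry=(0,0)
4. T1 CAS -> counter=10 r=(9,9) succ=(1,0) retry=(0,0)
5. T1 LOAD -> counter=10 r=(10,9) succ=(1,0) retry=(0,0)
6. T1 CAS -> counter=11 r=(10,9) succ=(2,0) retry=(0,0)
7. T2 LOAD -> counter=11 r=(10,11) succ=(2,0) retry=(0,0)
8. T2 CAS -> counter=12 r=(10,11) succ=(2,1) retry=(0,0)
9. T2 LOAD -> counter=12 r=(10,12) succ=(2,1) retry=(0,0)
10. T2 CAS -> counter=13 r=(10,12) succ=(2,2) retry=(0,0)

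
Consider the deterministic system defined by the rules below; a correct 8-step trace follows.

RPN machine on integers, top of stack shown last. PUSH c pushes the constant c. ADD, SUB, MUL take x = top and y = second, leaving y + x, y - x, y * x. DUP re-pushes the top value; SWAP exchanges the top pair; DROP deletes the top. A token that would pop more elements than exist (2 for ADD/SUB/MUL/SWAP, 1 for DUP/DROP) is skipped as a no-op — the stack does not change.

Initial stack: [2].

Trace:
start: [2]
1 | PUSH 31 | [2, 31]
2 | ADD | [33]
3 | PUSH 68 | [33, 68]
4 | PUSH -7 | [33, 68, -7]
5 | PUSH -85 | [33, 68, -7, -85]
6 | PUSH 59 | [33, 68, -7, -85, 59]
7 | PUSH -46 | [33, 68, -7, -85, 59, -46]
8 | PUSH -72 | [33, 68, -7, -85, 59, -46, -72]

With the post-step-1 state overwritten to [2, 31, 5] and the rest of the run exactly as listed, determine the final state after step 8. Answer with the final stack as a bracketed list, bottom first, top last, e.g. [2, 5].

state after step 1 := [2, 31, 5]
2 | ADD | [2, 36]
3 | PUSH 68 | [2, 36, 68]
4 | PUSH -7 | [2, 36, 68, -7]
5 | PUSH -85 | [2, 36, 68, -7, -85]
6 | PUSH 59 | [2, 36, 68, -7, -85, 59]
7 | PUSH -46 | [2, 36, 68, -7, -85, 59, -46]
8 | PUSH -72 | [2, 36, 68, -7, -85, 59, -46, -72]

[2, 36, 68, -7, -85, 59, -46, -72]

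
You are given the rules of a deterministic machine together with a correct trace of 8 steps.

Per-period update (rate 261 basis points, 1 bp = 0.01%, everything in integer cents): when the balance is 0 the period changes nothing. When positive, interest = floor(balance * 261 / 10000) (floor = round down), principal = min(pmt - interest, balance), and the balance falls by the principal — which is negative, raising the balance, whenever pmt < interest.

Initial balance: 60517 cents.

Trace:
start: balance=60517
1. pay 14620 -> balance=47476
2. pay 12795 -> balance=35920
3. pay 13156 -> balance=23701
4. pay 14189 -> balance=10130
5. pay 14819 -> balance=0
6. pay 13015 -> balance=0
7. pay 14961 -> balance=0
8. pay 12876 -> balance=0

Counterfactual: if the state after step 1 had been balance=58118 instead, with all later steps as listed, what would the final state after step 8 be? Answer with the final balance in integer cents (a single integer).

0

state after step 1 := balance=58118
2. pay 12795 -> balance=46839
3. pay 13156 -> balance=34905
4. pay 14189 -> balance=21627
5. pay 14819 -> balance=7372
6. pay 13015 -> balance=0
7. pay 14961 -> balance=0
8. pay 12876 -> balance=0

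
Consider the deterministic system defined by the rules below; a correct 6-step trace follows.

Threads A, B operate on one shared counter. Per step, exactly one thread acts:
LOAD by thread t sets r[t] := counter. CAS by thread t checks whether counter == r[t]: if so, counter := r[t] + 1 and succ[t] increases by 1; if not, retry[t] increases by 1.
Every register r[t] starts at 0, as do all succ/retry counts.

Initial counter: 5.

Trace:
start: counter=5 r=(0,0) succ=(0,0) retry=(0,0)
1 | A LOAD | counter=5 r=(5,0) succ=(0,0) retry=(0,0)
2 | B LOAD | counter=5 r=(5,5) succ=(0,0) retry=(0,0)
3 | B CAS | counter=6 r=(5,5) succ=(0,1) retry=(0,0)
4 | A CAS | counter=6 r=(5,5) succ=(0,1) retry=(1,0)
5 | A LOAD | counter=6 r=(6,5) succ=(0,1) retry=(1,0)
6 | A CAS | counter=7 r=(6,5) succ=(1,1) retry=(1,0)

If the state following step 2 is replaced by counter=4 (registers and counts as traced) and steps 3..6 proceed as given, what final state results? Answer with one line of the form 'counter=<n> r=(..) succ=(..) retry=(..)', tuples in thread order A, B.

state after step 2 := counter=4 r=(5,5) succ=(0,0) retry=(0,0)
3 | B CAS | counter=4 r=(5,5) succ=(0,0) retry=(0,1)
4 | A CAS | counter=4 r=(5,5) succ=(0,0) retry=(1,1)
5 | A LOAD | counter=4 r=(4,5) succ=(0,0) retry=(1,1)
6 | A CAS | counter=5 r=(4,5) succ=(1,0) retry=(1,1)

counter=5 r=(4,5) succ=(1,0) retry=(1,1)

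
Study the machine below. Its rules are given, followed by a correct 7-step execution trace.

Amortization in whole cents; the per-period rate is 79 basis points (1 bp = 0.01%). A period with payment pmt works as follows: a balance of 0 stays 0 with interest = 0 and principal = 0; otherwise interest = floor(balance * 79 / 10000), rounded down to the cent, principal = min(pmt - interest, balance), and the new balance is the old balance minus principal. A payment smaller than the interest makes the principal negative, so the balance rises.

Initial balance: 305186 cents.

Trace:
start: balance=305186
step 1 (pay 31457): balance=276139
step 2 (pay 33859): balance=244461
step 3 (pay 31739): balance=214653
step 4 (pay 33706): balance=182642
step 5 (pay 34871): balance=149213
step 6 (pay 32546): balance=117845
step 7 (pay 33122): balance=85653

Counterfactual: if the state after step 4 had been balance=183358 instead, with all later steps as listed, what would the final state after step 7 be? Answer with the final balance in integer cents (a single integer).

86387

state after step 4 := balance=183358
step 5 (pay 34871): balance=149935
step 6 (pay 32546): balance=118573
step 7 (pay 33122): balance=86387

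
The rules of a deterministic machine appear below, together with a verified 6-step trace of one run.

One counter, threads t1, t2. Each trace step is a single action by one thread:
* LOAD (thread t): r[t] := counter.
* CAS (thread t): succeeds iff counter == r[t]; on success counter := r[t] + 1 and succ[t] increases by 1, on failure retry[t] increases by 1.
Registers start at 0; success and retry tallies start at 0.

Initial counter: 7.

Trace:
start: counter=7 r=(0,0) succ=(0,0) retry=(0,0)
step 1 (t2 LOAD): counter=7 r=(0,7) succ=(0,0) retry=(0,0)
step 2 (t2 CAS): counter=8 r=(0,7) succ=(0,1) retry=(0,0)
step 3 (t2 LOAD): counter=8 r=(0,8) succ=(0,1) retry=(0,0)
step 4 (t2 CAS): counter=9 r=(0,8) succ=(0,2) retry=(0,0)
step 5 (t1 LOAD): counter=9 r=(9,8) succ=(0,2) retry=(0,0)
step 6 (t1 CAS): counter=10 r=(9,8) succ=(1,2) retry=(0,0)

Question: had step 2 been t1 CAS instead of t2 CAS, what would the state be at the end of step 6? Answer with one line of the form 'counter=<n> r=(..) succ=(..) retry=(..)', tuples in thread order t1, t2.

counter=9 r=(8,7) succ=(1,1) retry=(1,0)

(re-executing from step 2 with the substitution; state before step 2: counter=7 r=(0,7) succ=(0,0) retry=(0,0))
step 2 (t1 CAS): counter=7 r=(0,7) succ=(0,0) retry=(1,0)
step 3 (t2 LOAD): counter=7 r=(0,7) succ=(0,0) retry=(1,0)
step 4 (t2 CAS): counter=8 r=(0,7) succ=(0,1) retry=(1,0)
step 5 (t1 LOAD): counter=8 r=(8,7) succ=(0,1) retry=(1,0)
step 6 (t1 CAS): counter=9 r=(8,7) succ=(1,1) retry=(1,0)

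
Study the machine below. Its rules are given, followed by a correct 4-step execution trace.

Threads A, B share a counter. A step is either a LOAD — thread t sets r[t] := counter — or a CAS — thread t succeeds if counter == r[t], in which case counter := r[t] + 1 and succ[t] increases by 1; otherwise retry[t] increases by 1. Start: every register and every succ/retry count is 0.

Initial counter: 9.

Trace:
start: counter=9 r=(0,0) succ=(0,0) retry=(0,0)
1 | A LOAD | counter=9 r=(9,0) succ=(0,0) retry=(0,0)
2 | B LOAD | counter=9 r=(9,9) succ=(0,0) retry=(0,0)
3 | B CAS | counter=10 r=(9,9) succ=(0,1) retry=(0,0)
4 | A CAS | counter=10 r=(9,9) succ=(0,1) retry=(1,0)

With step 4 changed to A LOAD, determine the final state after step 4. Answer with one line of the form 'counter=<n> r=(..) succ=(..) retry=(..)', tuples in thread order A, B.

counter=10 r=(10,9) succ=(0,1) retry=(0,0)

(re-executing from step 4 with the substitution; state before step 4: counter=10 r=(9,9) succ=(0,1) retry=(0,0))
4 | A LOAD | counter=10 r=(10,9) succ=(0,1) retry=(0,0)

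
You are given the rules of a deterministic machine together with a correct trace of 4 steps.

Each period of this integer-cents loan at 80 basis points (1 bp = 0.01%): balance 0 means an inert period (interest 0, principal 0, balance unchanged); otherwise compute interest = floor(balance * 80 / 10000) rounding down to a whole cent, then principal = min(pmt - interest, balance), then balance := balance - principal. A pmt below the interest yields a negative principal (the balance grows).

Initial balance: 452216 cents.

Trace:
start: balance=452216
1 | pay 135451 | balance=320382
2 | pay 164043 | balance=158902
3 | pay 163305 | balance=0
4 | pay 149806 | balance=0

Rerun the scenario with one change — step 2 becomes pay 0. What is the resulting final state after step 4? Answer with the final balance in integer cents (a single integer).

(re-executing from step 2 with the substitution; state before step 2: balance=320382)
2 | pay 0 | balance=322945
3 | pay 163305 | balance=162223
4 | pay 149806 | balance=13714

13714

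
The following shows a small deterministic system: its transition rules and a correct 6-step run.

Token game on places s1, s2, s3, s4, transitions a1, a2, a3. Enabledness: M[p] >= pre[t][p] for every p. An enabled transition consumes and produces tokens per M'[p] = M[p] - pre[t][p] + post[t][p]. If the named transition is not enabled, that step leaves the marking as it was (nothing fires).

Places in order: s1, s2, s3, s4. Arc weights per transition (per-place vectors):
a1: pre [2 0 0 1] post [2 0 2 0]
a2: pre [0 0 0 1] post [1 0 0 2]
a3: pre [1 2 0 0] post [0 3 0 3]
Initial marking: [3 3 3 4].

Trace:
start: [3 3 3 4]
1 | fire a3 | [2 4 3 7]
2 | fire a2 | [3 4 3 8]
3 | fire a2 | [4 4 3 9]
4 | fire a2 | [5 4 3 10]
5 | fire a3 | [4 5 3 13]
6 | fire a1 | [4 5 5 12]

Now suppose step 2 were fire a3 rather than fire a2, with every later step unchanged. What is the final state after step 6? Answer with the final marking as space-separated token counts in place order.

(re-executing from step 2 with the substitution; state before step 2: [2 4 3 7])
2 | fire a3 | [1 5 3 10]
3 | fire a2 | [2 5 3 11]
4 | fire a2 | [3 5 3 12]
5 | fire a3 | [2 6 3 15]
6 | fire a1 | [2 6 5 14]

2 6 5 14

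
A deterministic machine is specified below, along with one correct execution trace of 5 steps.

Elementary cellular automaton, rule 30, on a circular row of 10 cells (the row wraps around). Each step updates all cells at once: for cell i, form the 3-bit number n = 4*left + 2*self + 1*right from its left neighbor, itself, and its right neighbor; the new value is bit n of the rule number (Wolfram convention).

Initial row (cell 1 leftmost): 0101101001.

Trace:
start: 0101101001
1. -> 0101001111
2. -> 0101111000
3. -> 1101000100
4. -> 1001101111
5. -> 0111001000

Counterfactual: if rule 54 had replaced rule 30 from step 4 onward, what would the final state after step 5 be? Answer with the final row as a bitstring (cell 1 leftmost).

(re-executing steps 4..5 under rule 54; state before step 4: 1101000100)
4. -> 0011101111
5. -> 1100010000

1100010000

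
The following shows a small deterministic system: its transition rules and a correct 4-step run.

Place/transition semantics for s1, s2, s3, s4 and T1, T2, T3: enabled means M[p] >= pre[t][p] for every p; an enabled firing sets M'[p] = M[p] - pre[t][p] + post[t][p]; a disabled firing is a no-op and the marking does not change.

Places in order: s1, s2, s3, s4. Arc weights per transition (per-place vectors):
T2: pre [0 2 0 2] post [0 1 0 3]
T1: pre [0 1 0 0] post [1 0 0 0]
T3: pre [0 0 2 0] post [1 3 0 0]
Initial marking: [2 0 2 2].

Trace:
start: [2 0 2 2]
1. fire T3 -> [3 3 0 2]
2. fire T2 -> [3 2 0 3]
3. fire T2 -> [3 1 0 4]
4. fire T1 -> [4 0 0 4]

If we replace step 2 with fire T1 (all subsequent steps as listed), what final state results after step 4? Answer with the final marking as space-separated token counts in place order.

(re-executing from step 2 with the substitution; state before step 2: [3 3 0 2])
2. fire T1 -> [4 2 0 2]
3. fire T2 -> [4 1 0 3]
4. fire T1 -> [5 0 0 3]

5 0 0 3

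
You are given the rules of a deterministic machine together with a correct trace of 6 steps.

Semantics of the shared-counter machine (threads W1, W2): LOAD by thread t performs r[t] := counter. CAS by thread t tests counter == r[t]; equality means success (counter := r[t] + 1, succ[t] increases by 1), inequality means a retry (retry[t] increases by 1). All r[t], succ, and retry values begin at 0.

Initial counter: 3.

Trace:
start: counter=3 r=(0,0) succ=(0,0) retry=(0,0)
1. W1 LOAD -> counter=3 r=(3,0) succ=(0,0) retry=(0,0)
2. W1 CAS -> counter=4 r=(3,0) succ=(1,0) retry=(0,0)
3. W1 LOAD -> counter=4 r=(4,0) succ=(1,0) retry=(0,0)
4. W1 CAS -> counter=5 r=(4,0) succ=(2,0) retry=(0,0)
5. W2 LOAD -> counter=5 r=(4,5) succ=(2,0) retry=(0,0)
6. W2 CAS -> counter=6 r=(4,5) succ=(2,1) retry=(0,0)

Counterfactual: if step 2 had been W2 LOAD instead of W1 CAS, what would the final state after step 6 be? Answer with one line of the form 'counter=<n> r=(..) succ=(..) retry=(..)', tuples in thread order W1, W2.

(re-executing from step 2 with the substitution; state before step 2: counter=3 r=(3,0) succ=(0,0) retry=(0,0))
2. W2 LOAD -> counter=3 r=(3,3) succ=(0,0) retry=(0,0)
3. W1 LOAD -> counter=3 r=(3,3) succ=(0,0) retry=(0,0)
4. W1 CAS -> counter=4 r=(3,3) succ=(1,0) retry=(0,0)
5. W2 LOAD -> counter=4 r=(3,4) succ=(1,0) retry=(0,0)
6. W2 CAS -> counter=5 r=(3,4) succ=(1,1) retry=(0,0)

counter=5 r=(3,4) succ=(1,1) retry=(0,0)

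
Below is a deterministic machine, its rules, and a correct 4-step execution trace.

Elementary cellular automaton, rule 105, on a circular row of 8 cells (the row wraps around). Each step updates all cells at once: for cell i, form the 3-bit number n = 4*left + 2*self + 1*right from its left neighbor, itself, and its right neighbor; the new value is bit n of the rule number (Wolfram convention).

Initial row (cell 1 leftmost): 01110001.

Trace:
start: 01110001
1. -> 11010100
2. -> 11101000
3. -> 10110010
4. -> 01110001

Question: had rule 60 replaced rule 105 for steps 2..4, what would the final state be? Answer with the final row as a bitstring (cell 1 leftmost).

(re-executing steps 2..4 under rule 60; state before step 2: 11010100)
2. -> 10111110
3. -> 11100001
4. -> 00010001

00010001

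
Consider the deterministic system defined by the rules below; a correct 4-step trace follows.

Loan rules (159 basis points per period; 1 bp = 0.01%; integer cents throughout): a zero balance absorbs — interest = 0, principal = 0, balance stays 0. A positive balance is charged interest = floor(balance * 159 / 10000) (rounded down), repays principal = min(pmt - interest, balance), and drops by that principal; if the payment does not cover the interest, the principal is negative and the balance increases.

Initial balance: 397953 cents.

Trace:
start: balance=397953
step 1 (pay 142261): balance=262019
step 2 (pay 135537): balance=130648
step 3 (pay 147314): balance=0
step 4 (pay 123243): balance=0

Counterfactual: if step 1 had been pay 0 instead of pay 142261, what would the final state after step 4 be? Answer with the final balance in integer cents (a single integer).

(re-executing from step 1 with the substitution; state before step 1: balance=397953)
step 1 (pay 0): balance=404280
step 2 (pay 135537): balance=275171
step 3 (pay 147314): balance=132232
step 4 (pay 123243): balance=11091

11091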